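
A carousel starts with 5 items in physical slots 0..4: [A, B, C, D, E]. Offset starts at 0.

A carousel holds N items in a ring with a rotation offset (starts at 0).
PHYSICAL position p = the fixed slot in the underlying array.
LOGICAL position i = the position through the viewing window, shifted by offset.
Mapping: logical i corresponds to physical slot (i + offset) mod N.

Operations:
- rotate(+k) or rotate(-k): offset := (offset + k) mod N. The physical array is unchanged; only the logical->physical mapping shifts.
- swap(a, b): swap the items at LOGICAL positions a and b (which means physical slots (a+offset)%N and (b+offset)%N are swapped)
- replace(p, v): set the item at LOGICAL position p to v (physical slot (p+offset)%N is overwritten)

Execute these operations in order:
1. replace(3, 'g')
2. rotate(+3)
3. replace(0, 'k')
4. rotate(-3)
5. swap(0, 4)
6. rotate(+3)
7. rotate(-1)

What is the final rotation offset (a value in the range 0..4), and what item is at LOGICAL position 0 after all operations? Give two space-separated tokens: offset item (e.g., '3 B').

Answer: 2 C

Derivation:
After op 1 (replace(3, 'g')): offset=0, physical=[A,B,C,g,E], logical=[A,B,C,g,E]
After op 2 (rotate(+3)): offset=3, physical=[A,B,C,g,E], logical=[g,E,A,B,C]
After op 3 (replace(0, 'k')): offset=3, physical=[A,B,C,k,E], logical=[k,E,A,B,C]
After op 4 (rotate(-3)): offset=0, physical=[A,B,C,k,E], logical=[A,B,C,k,E]
After op 5 (swap(0, 4)): offset=0, physical=[E,B,C,k,A], logical=[E,B,C,k,A]
After op 6 (rotate(+3)): offset=3, physical=[E,B,C,k,A], logical=[k,A,E,B,C]
After op 7 (rotate(-1)): offset=2, physical=[E,B,C,k,A], logical=[C,k,A,E,B]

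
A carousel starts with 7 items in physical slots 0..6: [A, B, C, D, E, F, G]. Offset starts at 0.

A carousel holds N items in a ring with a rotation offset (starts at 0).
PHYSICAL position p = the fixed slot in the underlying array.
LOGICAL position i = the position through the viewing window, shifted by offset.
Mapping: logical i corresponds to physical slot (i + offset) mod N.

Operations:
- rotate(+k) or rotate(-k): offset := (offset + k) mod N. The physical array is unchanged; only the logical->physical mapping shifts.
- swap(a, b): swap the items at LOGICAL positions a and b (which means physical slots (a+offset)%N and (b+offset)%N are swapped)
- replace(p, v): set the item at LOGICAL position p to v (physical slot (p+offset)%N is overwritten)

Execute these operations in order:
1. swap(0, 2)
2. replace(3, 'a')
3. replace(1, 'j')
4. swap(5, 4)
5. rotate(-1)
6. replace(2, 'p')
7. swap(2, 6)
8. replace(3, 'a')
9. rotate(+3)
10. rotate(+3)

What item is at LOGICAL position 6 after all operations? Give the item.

After op 1 (swap(0, 2)): offset=0, physical=[C,B,A,D,E,F,G], logical=[C,B,A,D,E,F,G]
After op 2 (replace(3, 'a')): offset=0, physical=[C,B,A,a,E,F,G], logical=[C,B,A,a,E,F,G]
After op 3 (replace(1, 'j')): offset=0, physical=[C,j,A,a,E,F,G], logical=[C,j,A,a,E,F,G]
After op 4 (swap(5, 4)): offset=0, physical=[C,j,A,a,F,E,G], logical=[C,j,A,a,F,E,G]
After op 5 (rotate(-1)): offset=6, physical=[C,j,A,a,F,E,G], logical=[G,C,j,A,a,F,E]
After op 6 (replace(2, 'p')): offset=6, physical=[C,p,A,a,F,E,G], logical=[G,C,p,A,a,F,E]
After op 7 (swap(2, 6)): offset=6, physical=[C,E,A,a,F,p,G], logical=[G,C,E,A,a,F,p]
After op 8 (replace(3, 'a')): offset=6, physical=[C,E,a,a,F,p,G], logical=[G,C,E,a,a,F,p]
After op 9 (rotate(+3)): offset=2, physical=[C,E,a,a,F,p,G], logical=[a,a,F,p,G,C,E]
After op 10 (rotate(+3)): offset=5, physical=[C,E,a,a,F,p,G], logical=[p,G,C,E,a,a,F]

Answer: F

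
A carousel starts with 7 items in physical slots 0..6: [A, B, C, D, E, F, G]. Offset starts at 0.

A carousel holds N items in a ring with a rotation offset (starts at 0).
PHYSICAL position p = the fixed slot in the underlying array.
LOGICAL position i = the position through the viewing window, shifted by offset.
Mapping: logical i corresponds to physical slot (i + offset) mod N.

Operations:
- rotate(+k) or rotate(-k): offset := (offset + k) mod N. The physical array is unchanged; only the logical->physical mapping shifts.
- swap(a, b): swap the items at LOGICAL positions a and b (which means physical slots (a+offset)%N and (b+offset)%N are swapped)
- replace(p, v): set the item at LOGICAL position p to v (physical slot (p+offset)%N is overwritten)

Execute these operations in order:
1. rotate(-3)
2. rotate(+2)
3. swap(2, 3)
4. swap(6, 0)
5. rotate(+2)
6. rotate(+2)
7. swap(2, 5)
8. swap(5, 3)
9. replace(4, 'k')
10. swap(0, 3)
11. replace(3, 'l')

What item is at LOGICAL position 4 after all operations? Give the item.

Answer: k

Derivation:
After op 1 (rotate(-3)): offset=4, physical=[A,B,C,D,E,F,G], logical=[E,F,G,A,B,C,D]
After op 2 (rotate(+2)): offset=6, physical=[A,B,C,D,E,F,G], logical=[G,A,B,C,D,E,F]
After op 3 (swap(2, 3)): offset=6, physical=[A,C,B,D,E,F,G], logical=[G,A,C,B,D,E,F]
After op 4 (swap(6, 0)): offset=6, physical=[A,C,B,D,E,G,F], logical=[F,A,C,B,D,E,G]
After op 5 (rotate(+2)): offset=1, physical=[A,C,B,D,E,G,F], logical=[C,B,D,E,G,F,A]
After op 6 (rotate(+2)): offset=3, physical=[A,C,B,D,E,G,F], logical=[D,E,G,F,A,C,B]
After op 7 (swap(2, 5)): offset=3, physical=[A,G,B,D,E,C,F], logical=[D,E,C,F,A,G,B]
After op 8 (swap(5, 3)): offset=3, physical=[A,F,B,D,E,C,G], logical=[D,E,C,G,A,F,B]
After op 9 (replace(4, 'k')): offset=3, physical=[k,F,B,D,E,C,G], logical=[D,E,C,G,k,F,B]
After op 10 (swap(0, 3)): offset=3, physical=[k,F,B,G,E,C,D], logical=[G,E,C,D,k,F,B]
After op 11 (replace(3, 'l')): offset=3, physical=[k,F,B,G,E,C,l], logical=[G,E,C,l,k,F,B]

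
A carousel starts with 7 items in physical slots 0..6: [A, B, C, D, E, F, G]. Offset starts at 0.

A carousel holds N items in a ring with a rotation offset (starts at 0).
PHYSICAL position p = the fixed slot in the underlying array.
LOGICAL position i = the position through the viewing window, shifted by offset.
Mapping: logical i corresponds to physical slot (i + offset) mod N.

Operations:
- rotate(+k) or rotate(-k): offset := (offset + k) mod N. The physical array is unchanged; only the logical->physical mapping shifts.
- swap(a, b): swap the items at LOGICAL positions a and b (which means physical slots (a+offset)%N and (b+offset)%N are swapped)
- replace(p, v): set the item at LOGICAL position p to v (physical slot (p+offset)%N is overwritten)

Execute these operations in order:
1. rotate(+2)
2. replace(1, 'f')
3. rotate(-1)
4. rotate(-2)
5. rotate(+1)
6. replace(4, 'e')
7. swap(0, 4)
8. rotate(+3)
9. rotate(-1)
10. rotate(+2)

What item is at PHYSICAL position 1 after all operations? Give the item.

Answer: B

Derivation:
After op 1 (rotate(+2)): offset=2, physical=[A,B,C,D,E,F,G], logical=[C,D,E,F,G,A,B]
After op 2 (replace(1, 'f')): offset=2, physical=[A,B,C,f,E,F,G], logical=[C,f,E,F,G,A,B]
After op 3 (rotate(-1)): offset=1, physical=[A,B,C,f,E,F,G], logical=[B,C,f,E,F,G,A]
After op 4 (rotate(-2)): offset=6, physical=[A,B,C,f,E,F,G], logical=[G,A,B,C,f,E,F]
After op 5 (rotate(+1)): offset=0, physical=[A,B,C,f,E,F,G], logical=[A,B,C,f,E,F,G]
After op 6 (replace(4, 'e')): offset=0, physical=[A,B,C,f,e,F,G], logical=[A,B,C,f,e,F,G]
After op 7 (swap(0, 4)): offset=0, physical=[e,B,C,f,A,F,G], logical=[e,B,C,f,A,F,G]
After op 8 (rotate(+3)): offset=3, physical=[e,B,C,f,A,F,G], logical=[f,A,F,G,e,B,C]
After op 9 (rotate(-1)): offset=2, physical=[e,B,C,f,A,F,G], logical=[C,f,A,F,G,e,B]
After op 10 (rotate(+2)): offset=4, physical=[e,B,C,f,A,F,G], logical=[A,F,G,e,B,C,f]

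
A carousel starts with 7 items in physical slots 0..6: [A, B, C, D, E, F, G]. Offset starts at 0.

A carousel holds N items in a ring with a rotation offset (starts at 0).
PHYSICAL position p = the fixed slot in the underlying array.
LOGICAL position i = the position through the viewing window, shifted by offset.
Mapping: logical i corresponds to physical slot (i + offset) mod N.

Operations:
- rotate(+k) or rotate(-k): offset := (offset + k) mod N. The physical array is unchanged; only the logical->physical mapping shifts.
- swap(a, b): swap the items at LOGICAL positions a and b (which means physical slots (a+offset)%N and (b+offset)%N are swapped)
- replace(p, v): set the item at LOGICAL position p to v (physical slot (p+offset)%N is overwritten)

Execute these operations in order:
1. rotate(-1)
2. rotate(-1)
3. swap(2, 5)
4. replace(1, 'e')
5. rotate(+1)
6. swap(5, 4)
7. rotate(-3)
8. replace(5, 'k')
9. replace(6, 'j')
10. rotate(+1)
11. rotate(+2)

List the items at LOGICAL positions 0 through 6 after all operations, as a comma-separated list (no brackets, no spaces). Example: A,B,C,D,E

After op 1 (rotate(-1)): offset=6, physical=[A,B,C,D,E,F,G], logical=[G,A,B,C,D,E,F]
After op 2 (rotate(-1)): offset=5, physical=[A,B,C,D,E,F,G], logical=[F,G,A,B,C,D,E]
After op 3 (swap(2, 5)): offset=5, physical=[D,B,C,A,E,F,G], logical=[F,G,D,B,C,A,E]
After op 4 (replace(1, 'e')): offset=5, physical=[D,B,C,A,E,F,e], logical=[F,e,D,B,C,A,E]
After op 5 (rotate(+1)): offset=6, physical=[D,B,C,A,E,F,e], logical=[e,D,B,C,A,E,F]
After op 6 (swap(5, 4)): offset=6, physical=[D,B,C,E,A,F,e], logical=[e,D,B,C,E,A,F]
After op 7 (rotate(-3)): offset=3, physical=[D,B,C,E,A,F,e], logical=[E,A,F,e,D,B,C]
After op 8 (replace(5, 'k')): offset=3, physical=[D,k,C,E,A,F,e], logical=[E,A,F,e,D,k,C]
After op 9 (replace(6, 'j')): offset=3, physical=[D,k,j,E,A,F,e], logical=[E,A,F,e,D,k,j]
After op 10 (rotate(+1)): offset=4, physical=[D,k,j,E,A,F,e], logical=[A,F,e,D,k,j,E]
After op 11 (rotate(+2)): offset=6, physical=[D,k,j,E,A,F,e], logical=[e,D,k,j,E,A,F]

Answer: e,D,k,j,E,A,F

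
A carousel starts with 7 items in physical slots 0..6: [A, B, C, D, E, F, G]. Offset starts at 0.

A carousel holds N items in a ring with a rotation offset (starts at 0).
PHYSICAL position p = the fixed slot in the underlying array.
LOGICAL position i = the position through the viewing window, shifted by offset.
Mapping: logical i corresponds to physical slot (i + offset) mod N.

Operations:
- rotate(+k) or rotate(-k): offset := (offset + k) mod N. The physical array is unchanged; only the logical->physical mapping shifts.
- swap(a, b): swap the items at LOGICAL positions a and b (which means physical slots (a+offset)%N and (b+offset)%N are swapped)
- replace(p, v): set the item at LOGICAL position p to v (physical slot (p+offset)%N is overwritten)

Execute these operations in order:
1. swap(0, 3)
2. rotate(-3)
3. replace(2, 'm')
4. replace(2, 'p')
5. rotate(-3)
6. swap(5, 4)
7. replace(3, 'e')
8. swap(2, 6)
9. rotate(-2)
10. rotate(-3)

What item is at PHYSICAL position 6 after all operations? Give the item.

Answer: F

Derivation:
After op 1 (swap(0, 3)): offset=0, physical=[D,B,C,A,E,F,G], logical=[D,B,C,A,E,F,G]
After op 2 (rotate(-3)): offset=4, physical=[D,B,C,A,E,F,G], logical=[E,F,G,D,B,C,A]
After op 3 (replace(2, 'm')): offset=4, physical=[D,B,C,A,E,F,m], logical=[E,F,m,D,B,C,A]
After op 4 (replace(2, 'p')): offset=4, physical=[D,B,C,A,E,F,p], logical=[E,F,p,D,B,C,A]
After op 5 (rotate(-3)): offset=1, physical=[D,B,C,A,E,F,p], logical=[B,C,A,E,F,p,D]
After op 6 (swap(5, 4)): offset=1, physical=[D,B,C,A,E,p,F], logical=[B,C,A,E,p,F,D]
After op 7 (replace(3, 'e')): offset=1, physical=[D,B,C,A,e,p,F], logical=[B,C,A,e,p,F,D]
After op 8 (swap(2, 6)): offset=1, physical=[A,B,C,D,e,p,F], logical=[B,C,D,e,p,F,A]
After op 9 (rotate(-2)): offset=6, physical=[A,B,C,D,e,p,F], logical=[F,A,B,C,D,e,p]
After op 10 (rotate(-3)): offset=3, physical=[A,B,C,D,e,p,F], logical=[D,e,p,F,A,B,C]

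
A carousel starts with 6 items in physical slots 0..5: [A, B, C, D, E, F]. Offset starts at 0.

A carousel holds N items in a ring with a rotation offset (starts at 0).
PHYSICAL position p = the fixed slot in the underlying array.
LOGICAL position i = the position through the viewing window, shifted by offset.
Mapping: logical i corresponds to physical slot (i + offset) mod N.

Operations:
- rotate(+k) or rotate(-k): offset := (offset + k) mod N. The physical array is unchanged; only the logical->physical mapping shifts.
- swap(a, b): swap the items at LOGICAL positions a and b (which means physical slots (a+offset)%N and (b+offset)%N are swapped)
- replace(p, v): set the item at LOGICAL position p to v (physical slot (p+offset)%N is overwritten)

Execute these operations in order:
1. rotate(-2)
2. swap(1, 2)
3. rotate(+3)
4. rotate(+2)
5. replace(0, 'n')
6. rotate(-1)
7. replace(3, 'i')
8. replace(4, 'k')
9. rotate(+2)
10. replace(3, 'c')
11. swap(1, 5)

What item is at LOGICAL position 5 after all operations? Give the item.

Answer: i

Derivation:
After op 1 (rotate(-2)): offset=4, physical=[A,B,C,D,E,F], logical=[E,F,A,B,C,D]
After op 2 (swap(1, 2)): offset=4, physical=[F,B,C,D,E,A], logical=[E,A,F,B,C,D]
After op 3 (rotate(+3)): offset=1, physical=[F,B,C,D,E,A], logical=[B,C,D,E,A,F]
After op 4 (rotate(+2)): offset=3, physical=[F,B,C,D,E,A], logical=[D,E,A,F,B,C]
After op 5 (replace(0, 'n')): offset=3, physical=[F,B,C,n,E,A], logical=[n,E,A,F,B,C]
After op 6 (rotate(-1)): offset=2, physical=[F,B,C,n,E,A], logical=[C,n,E,A,F,B]
After op 7 (replace(3, 'i')): offset=2, physical=[F,B,C,n,E,i], logical=[C,n,E,i,F,B]
After op 8 (replace(4, 'k')): offset=2, physical=[k,B,C,n,E,i], logical=[C,n,E,i,k,B]
After op 9 (rotate(+2)): offset=4, physical=[k,B,C,n,E,i], logical=[E,i,k,B,C,n]
After op 10 (replace(3, 'c')): offset=4, physical=[k,c,C,n,E,i], logical=[E,i,k,c,C,n]
After op 11 (swap(1, 5)): offset=4, physical=[k,c,C,i,E,n], logical=[E,n,k,c,C,i]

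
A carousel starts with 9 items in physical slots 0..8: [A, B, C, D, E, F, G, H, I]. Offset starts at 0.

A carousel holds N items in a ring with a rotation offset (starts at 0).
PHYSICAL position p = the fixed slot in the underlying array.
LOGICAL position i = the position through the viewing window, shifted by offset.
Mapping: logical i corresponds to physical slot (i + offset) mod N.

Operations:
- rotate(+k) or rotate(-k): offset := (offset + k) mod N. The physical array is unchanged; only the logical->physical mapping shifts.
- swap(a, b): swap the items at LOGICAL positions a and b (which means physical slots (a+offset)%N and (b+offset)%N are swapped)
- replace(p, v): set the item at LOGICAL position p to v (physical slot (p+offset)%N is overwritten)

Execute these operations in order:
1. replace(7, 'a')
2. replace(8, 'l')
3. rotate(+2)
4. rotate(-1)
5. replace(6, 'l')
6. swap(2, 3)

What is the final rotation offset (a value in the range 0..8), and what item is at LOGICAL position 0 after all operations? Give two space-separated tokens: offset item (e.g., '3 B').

After op 1 (replace(7, 'a')): offset=0, physical=[A,B,C,D,E,F,G,a,I], logical=[A,B,C,D,E,F,G,a,I]
After op 2 (replace(8, 'l')): offset=0, physical=[A,B,C,D,E,F,G,a,l], logical=[A,B,C,D,E,F,G,a,l]
After op 3 (rotate(+2)): offset=2, physical=[A,B,C,D,E,F,G,a,l], logical=[C,D,E,F,G,a,l,A,B]
After op 4 (rotate(-1)): offset=1, physical=[A,B,C,D,E,F,G,a,l], logical=[B,C,D,E,F,G,a,l,A]
After op 5 (replace(6, 'l')): offset=1, physical=[A,B,C,D,E,F,G,l,l], logical=[B,C,D,E,F,G,l,l,A]
After op 6 (swap(2, 3)): offset=1, physical=[A,B,C,E,D,F,G,l,l], logical=[B,C,E,D,F,G,l,l,A]

Answer: 1 B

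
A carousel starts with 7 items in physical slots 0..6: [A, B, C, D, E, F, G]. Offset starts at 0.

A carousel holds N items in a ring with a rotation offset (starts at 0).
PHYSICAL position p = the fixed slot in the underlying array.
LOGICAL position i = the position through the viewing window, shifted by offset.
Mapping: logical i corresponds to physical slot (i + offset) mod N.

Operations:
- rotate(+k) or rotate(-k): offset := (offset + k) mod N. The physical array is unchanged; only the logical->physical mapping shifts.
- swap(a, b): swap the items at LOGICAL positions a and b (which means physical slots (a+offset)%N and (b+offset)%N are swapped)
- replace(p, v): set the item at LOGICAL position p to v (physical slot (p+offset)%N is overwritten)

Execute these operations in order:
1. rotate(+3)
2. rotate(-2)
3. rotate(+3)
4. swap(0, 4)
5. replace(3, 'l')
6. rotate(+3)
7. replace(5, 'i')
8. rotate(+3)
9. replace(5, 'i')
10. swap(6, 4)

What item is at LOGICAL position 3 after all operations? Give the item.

Answer: G

Derivation:
After op 1 (rotate(+3)): offset=3, physical=[A,B,C,D,E,F,G], logical=[D,E,F,G,A,B,C]
After op 2 (rotate(-2)): offset=1, physical=[A,B,C,D,E,F,G], logical=[B,C,D,E,F,G,A]
After op 3 (rotate(+3)): offset=4, physical=[A,B,C,D,E,F,G], logical=[E,F,G,A,B,C,D]
After op 4 (swap(0, 4)): offset=4, physical=[A,E,C,D,B,F,G], logical=[B,F,G,A,E,C,D]
After op 5 (replace(3, 'l')): offset=4, physical=[l,E,C,D,B,F,G], logical=[B,F,G,l,E,C,D]
After op 6 (rotate(+3)): offset=0, physical=[l,E,C,D,B,F,G], logical=[l,E,C,D,B,F,G]
After op 7 (replace(5, 'i')): offset=0, physical=[l,E,C,D,B,i,G], logical=[l,E,C,D,B,i,G]
After op 8 (rotate(+3)): offset=3, physical=[l,E,C,D,B,i,G], logical=[D,B,i,G,l,E,C]
After op 9 (replace(5, 'i')): offset=3, physical=[l,i,C,D,B,i,G], logical=[D,B,i,G,l,i,C]
After op 10 (swap(6, 4)): offset=3, physical=[C,i,l,D,B,i,G], logical=[D,B,i,G,C,i,l]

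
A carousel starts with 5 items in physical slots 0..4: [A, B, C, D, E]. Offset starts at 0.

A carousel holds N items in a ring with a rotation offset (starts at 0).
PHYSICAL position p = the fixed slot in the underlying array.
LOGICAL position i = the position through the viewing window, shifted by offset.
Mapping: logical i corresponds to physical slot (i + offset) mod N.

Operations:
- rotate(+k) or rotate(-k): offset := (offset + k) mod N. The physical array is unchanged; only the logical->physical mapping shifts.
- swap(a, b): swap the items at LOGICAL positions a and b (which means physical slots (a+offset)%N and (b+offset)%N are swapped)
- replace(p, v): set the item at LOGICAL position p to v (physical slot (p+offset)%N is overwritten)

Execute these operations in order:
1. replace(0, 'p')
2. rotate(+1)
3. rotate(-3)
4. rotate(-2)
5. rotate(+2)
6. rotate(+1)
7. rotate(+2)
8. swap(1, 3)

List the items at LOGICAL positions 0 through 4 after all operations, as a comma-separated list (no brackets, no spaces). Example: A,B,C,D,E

Answer: B,E,D,C,p

Derivation:
After op 1 (replace(0, 'p')): offset=0, physical=[p,B,C,D,E], logical=[p,B,C,D,E]
After op 2 (rotate(+1)): offset=1, physical=[p,B,C,D,E], logical=[B,C,D,E,p]
After op 3 (rotate(-3)): offset=3, physical=[p,B,C,D,E], logical=[D,E,p,B,C]
After op 4 (rotate(-2)): offset=1, physical=[p,B,C,D,E], logical=[B,C,D,E,p]
After op 5 (rotate(+2)): offset=3, physical=[p,B,C,D,E], logical=[D,E,p,B,C]
After op 6 (rotate(+1)): offset=4, physical=[p,B,C,D,E], logical=[E,p,B,C,D]
After op 7 (rotate(+2)): offset=1, physical=[p,B,C,D,E], logical=[B,C,D,E,p]
After op 8 (swap(1, 3)): offset=1, physical=[p,B,E,D,C], logical=[B,E,D,C,p]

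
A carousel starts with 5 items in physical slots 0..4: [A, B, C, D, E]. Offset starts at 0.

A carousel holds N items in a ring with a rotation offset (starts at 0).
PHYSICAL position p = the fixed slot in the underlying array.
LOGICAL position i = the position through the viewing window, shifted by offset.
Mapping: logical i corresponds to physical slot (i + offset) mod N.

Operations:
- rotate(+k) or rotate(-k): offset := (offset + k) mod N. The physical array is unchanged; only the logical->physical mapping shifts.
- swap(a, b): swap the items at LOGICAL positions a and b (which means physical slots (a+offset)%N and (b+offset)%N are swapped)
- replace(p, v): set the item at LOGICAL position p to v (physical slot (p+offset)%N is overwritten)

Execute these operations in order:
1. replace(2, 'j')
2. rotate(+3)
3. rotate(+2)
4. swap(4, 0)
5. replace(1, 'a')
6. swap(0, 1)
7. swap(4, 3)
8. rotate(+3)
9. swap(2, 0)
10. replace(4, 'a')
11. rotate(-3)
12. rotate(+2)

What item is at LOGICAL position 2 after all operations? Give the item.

Answer: D

Derivation:
After op 1 (replace(2, 'j')): offset=0, physical=[A,B,j,D,E], logical=[A,B,j,D,E]
After op 2 (rotate(+3)): offset=3, physical=[A,B,j,D,E], logical=[D,E,A,B,j]
After op 3 (rotate(+2)): offset=0, physical=[A,B,j,D,E], logical=[A,B,j,D,E]
After op 4 (swap(4, 0)): offset=0, physical=[E,B,j,D,A], logical=[E,B,j,D,A]
After op 5 (replace(1, 'a')): offset=0, physical=[E,a,j,D,A], logical=[E,a,j,D,A]
After op 6 (swap(0, 1)): offset=0, physical=[a,E,j,D,A], logical=[a,E,j,D,A]
After op 7 (swap(4, 3)): offset=0, physical=[a,E,j,A,D], logical=[a,E,j,A,D]
After op 8 (rotate(+3)): offset=3, physical=[a,E,j,A,D], logical=[A,D,a,E,j]
After op 9 (swap(2, 0)): offset=3, physical=[A,E,j,a,D], logical=[a,D,A,E,j]
After op 10 (replace(4, 'a')): offset=3, physical=[A,E,a,a,D], logical=[a,D,A,E,a]
After op 11 (rotate(-3)): offset=0, physical=[A,E,a,a,D], logical=[A,E,a,a,D]
After op 12 (rotate(+2)): offset=2, physical=[A,E,a,a,D], logical=[a,a,D,A,E]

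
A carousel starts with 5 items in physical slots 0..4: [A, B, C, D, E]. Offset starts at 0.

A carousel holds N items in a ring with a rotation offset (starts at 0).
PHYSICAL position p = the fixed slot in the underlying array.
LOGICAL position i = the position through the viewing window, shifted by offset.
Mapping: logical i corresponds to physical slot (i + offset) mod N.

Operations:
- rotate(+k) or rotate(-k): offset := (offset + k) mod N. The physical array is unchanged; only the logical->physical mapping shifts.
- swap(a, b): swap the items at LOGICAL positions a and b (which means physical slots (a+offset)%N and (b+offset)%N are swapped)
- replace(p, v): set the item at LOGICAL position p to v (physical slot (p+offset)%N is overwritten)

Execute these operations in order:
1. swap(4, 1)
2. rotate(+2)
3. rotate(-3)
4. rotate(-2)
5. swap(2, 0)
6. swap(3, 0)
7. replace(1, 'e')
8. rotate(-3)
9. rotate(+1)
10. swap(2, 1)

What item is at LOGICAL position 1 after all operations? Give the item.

After op 1 (swap(4, 1)): offset=0, physical=[A,E,C,D,B], logical=[A,E,C,D,B]
After op 2 (rotate(+2)): offset=2, physical=[A,E,C,D,B], logical=[C,D,B,A,E]
After op 3 (rotate(-3)): offset=4, physical=[A,E,C,D,B], logical=[B,A,E,C,D]
After op 4 (rotate(-2)): offset=2, physical=[A,E,C,D,B], logical=[C,D,B,A,E]
After op 5 (swap(2, 0)): offset=2, physical=[A,E,B,D,C], logical=[B,D,C,A,E]
After op 6 (swap(3, 0)): offset=2, physical=[B,E,A,D,C], logical=[A,D,C,B,E]
After op 7 (replace(1, 'e')): offset=2, physical=[B,E,A,e,C], logical=[A,e,C,B,E]
After op 8 (rotate(-3)): offset=4, physical=[B,E,A,e,C], logical=[C,B,E,A,e]
After op 9 (rotate(+1)): offset=0, physical=[B,E,A,e,C], logical=[B,E,A,e,C]
After op 10 (swap(2, 1)): offset=0, physical=[B,A,E,e,C], logical=[B,A,E,e,C]

Answer: A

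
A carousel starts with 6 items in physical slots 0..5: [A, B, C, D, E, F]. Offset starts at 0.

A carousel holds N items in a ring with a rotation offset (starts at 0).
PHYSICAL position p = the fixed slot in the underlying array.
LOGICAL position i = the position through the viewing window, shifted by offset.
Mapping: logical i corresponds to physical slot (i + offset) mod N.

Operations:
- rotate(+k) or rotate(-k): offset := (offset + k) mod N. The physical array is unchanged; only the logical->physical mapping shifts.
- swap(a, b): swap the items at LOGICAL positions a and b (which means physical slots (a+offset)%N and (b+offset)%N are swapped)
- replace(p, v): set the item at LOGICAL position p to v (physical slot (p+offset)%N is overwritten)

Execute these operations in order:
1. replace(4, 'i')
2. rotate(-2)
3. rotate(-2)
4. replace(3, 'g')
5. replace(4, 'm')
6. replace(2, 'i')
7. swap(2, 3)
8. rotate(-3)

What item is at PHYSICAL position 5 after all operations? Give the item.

After op 1 (replace(4, 'i')): offset=0, physical=[A,B,C,D,i,F], logical=[A,B,C,D,i,F]
After op 2 (rotate(-2)): offset=4, physical=[A,B,C,D,i,F], logical=[i,F,A,B,C,D]
After op 3 (rotate(-2)): offset=2, physical=[A,B,C,D,i,F], logical=[C,D,i,F,A,B]
After op 4 (replace(3, 'g')): offset=2, physical=[A,B,C,D,i,g], logical=[C,D,i,g,A,B]
After op 5 (replace(4, 'm')): offset=2, physical=[m,B,C,D,i,g], logical=[C,D,i,g,m,B]
After op 6 (replace(2, 'i')): offset=2, physical=[m,B,C,D,i,g], logical=[C,D,i,g,m,B]
After op 7 (swap(2, 3)): offset=2, physical=[m,B,C,D,g,i], logical=[C,D,g,i,m,B]
After op 8 (rotate(-3)): offset=5, physical=[m,B,C,D,g,i], logical=[i,m,B,C,D,g]

Answer: i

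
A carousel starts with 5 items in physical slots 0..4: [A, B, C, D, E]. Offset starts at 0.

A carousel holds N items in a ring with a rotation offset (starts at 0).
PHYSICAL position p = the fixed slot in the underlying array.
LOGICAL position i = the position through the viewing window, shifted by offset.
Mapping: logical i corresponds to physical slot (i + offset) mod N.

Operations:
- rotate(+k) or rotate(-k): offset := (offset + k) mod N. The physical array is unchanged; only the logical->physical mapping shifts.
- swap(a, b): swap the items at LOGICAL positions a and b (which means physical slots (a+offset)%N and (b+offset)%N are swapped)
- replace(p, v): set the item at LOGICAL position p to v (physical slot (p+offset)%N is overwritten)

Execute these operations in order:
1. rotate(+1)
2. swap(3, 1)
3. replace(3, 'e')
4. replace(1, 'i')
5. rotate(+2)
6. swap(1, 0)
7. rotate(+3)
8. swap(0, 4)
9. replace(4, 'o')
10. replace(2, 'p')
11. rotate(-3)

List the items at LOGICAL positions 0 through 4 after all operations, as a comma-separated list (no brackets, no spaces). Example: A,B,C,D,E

Answer: p,D,o,A,i

Derivation:
After op 1 (rotate(+1)): offset=1, physical=[A,B,C,D,E], logical=[B,C,D,E,A]
After op 2 (swap(3, 1)): offset=1, physical=[A,B,E,D,C], logical=[B,E,D,C,A]
After op 3 (replace(3, 'e')): offset=1, physical=[A,B,E,D,e], logical=[B,E,D,e,A]
After op 4 (replace(1, 'i')): offset=1, physical=[A,B,i,D,e], logical=[B,i,D,e,A]
After op 5 (rotate(+2)): offset=3, physical=[A,B,i,D,e], logical=[D,e,A,B,i]
After op 6 (swap(1, 0)): offset=3, physical=[A,B,i,e,D], logical=[e,D,A,B,i]
After op 7 (rotate(+3)): offset=1, physical=[A,B,i,e,D], logical=[B,i,e,D,A]
After op 8 (swap(0, 4)): offset=1, physical=[B,A,i,e,D], logical=[A,i,e,D,B]
After op 9 (replace(4, 'o')): offset=1, physical=[o,A,i,e,D], logical=[A,i,e,D,o]
After op 10 (replace(2, 'p')): offset=1, physical=[o,A,i,p,D], logical=[A,i,p,D,o]
After op 11 (rotate(-3)): offset=3, physical=[o,A,i,p,D], logical=[p,D,o,A,i]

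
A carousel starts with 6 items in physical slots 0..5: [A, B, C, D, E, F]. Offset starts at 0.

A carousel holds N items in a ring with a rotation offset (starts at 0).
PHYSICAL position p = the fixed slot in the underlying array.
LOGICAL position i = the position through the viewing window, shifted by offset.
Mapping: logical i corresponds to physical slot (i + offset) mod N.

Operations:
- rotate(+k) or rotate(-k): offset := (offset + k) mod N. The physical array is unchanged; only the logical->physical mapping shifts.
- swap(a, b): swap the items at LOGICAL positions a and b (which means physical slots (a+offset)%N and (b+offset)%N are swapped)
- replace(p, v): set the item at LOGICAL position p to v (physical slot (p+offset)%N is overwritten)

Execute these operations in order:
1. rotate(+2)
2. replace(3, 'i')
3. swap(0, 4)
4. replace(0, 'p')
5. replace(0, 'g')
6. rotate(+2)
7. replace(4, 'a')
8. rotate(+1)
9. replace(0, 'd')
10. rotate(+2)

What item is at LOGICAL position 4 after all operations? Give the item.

Answer: d

Derivation:
After op 1 (rotate(+2)): offset=2, physical=[A,B,C,D,E,F], logical=[C,D,E,F,A,B]
After op 2 (replace(3, 'i')): offset=2, physical=[A,B,C,D,E,i], logical=[C,D,E,i,A,B]
After op 3 (swap(0, 4)): offset=2, physical=[C,B,A,D,E,i], logical=[A,D,E,i,C,B]
After op 4 (replace(0, 'p')): offset=2, physical=[C,B,p,D,E,i], logical=[p,D,E,i,C,B]
After op 5 (replace(0, 'g')): offset=2, physical=[C,B,g,D,E,i], logical=[g,D,E,i,C,B]
After op 6 (rotate(+2)): offset=4, physical=[C,B,g,D,E,i], logical=[E,i,C,B,g,D]
After op 7 (replace(4, 'a')): offset=4, physical=[C,B,a,D,E,i], logical=[E,i,C,B,a,D]
After op 8 (rotate(+1)): offset=5, physical=[C,B,a,D,E,i], logical=[i,C,B,a,D,E]
After op 9 (replace(0, 'd')): offset=5, physical=[C,B,a,D,E,d], logical=[d,C,B,a,D,E]
After op 10 (rotate(+2)): offset=1, physical=[C,B,a,D,E,d], logical=[B,a,D,E,d,C]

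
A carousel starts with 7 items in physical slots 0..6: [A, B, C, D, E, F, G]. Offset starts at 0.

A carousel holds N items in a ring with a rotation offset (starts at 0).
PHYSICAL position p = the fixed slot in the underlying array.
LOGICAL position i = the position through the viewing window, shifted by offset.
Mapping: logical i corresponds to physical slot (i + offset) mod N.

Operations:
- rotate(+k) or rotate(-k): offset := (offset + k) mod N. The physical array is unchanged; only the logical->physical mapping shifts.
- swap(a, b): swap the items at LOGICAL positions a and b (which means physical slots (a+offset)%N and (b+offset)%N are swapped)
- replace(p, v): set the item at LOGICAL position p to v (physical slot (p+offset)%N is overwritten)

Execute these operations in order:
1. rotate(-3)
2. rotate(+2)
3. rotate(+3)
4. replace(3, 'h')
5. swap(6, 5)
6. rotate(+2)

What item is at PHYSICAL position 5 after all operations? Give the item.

Answer: h

Derivation:
After op 1 (rotate(-3)): offset=4, physical=[A,B,C,D,E,F,G], logical=[E,F,G,A,B,C,D]
After op 2 (rotate(+2)): offset=6, physical=[A,B,C,D,E,F,G], logical=[G,A,B,C,D,E,F]
After op 3 (rotate(+3)): offset=2, physical=[A,B,C,D,E,F,G], logical=[C,D,E,F,G,A,B]
After op 4 (replace(3, 'h')): offset=2, physical=[A,B,C,D,E,h,G], logical=[C,D,E,h,G,A,B]
After op 5 (swap(6, 5)): offset=2, physical=[B,A,C,D,E,h,G], logical=[C,D,E,h,G,B,A]
After op 6 (rotate(+2)): offset=4, physical=[B,A,C,D,E,h,G], logical=[E,h,G,B,A,C,D]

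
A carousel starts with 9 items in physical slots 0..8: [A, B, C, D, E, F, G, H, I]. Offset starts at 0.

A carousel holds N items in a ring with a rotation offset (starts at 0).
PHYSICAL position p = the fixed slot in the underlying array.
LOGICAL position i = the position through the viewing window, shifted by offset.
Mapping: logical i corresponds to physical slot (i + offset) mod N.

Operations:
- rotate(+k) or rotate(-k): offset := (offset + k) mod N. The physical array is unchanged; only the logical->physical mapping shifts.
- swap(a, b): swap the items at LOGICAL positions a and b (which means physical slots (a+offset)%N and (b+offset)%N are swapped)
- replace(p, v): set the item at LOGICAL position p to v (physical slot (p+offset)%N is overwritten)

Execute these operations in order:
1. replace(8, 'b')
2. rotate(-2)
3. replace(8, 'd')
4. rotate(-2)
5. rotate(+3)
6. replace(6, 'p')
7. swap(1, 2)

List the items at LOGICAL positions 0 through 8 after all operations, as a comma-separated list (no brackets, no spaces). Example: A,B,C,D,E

Answer: b,B,A,C,D,E,p,d,H

Derivation:
After op 1 (replace(8, 'b')): offset=0, physical=[A,B,C,D,E,F,G,H,b], logical=[A,B,C,D,E,F,G,H,b]
After op 2 (rotate(-2)): offset=7, physical=[A,B,C,D,E,F,G,H,b], logical=[H,b,A,B,C,D,E,F,G]
After op 3 (replace(8, 'd')): offset=7, physical=[A,B,C,D,E,F,d,H,b], logical=[H,b,A,B,C,D,E,F,d]
After op 4 (rotate(-2)): offset=5, physical=[A,B,C,D,E,F,d,H,b], logical=[F,d,H,b,A,B,C,D,E]
After op 5 (rotate(+3)): offset=8, physical=[A,B,C,D,E,F,d,H,b], logical=[b,A,B,C,D,E,F,d,H]
After op 6 (replace(6, 'p')): offset=8, physical=[A,B,C,D,E,p,d,H,b], logical=[b,A,B,C,D,E,p,d,H]
After op 7 (swap(1, 2)): offset=8, physical=[B,A,C,D,E,p,d,H,b], logical=[b,B,A,C,D,E,p,d,H]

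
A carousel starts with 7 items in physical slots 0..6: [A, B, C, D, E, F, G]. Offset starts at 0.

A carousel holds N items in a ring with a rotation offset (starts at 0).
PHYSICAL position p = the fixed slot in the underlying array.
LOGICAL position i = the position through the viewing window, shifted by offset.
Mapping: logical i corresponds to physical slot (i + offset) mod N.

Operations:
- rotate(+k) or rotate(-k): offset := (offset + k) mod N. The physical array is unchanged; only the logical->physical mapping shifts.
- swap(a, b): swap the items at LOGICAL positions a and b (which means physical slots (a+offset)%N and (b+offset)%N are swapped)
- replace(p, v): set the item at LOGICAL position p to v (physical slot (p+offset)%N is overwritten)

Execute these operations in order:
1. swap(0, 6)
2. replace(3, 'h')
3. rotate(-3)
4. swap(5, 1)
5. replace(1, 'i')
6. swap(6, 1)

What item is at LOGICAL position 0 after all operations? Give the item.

After op 1 (swap(0, 6)): offset=0, physical=[G,B,C,D,E,F,A], logical=[G,B,C,D,E,F,A]
After op 2 (replace(3, 'h')): offset=0, physical=[G,B,C,h,E,F,A], logical=[G,B,C,h,E,F,A]
After op 3 (rotate(-3)): offset=4, physical=[G,B,C,h,E,F,A], logical=[E,F,A,G,B,C,h]
After op 4 (swap(5, 1)): offset=4, physical=[G,B,F,h,E,C,A], logical=[E,C,A,G,B,F,h]
After op 5 (replace(1, 'i')): offset=4, physical=[G,B,F,h,E,i,A], logical=[E,i,A,G,B,F,h]
After op 6 (swap(6, 1)): offset=4, physical=[G,B,F,i,E,h,A], logical=[E,h,A,G,B,F,i]

Answer: E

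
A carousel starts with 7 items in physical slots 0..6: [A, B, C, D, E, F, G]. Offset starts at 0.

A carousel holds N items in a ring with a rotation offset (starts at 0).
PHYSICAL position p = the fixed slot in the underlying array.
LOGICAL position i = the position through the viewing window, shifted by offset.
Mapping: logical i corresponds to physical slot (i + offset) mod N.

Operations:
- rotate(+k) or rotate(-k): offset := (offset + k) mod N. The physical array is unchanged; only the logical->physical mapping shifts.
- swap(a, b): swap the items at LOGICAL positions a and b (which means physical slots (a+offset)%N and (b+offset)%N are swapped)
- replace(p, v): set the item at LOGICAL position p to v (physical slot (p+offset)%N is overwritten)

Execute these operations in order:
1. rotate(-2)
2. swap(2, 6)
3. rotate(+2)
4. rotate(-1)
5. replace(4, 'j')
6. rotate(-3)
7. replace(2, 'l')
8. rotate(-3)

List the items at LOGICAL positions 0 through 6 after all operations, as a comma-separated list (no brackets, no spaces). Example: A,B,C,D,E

Answer: E,B,C,j,A,l,G

Derivation:
After op 1 (rotate(-2)): offset=5, physical=[A,B,C,D,E,F,G], logical=[F,G,A,B,C,D,E]
After op 2 (swap(2, 6)): offset=5, physical=[E,B,C,D,A,F,G], logical=[F,G,E,B,C,D,A]
After op 3 (rotate(+2)): offset=0, physical=[E,B,C,D,A,F,G], logical=[E,B,C,D,A,F,G]
After op 4 (rotate(-1)): offset=6, physical=[E,B,C,D,A,F,G], logical=[G,E,B,C,D,A,F]
After op 5 (replace(4, 'j')): offset=6, physical=[E,B,C,j,A,F,G], logical=[G,E,B,C,j,A,F]
After op 6 (rotate(-3)): offset=3, physical=[E,B,C,j,A,F,G], logical=[j,A,F,G,E,B,C]
After op 7 (replace(2, 'l')): offset=3, physical=[E,B,C,j,A,l,G], logical=[j,A,l,G,E,B,C]
After op 8 (rotate(-3)): offset=0, physical=[E,B,C,j,A,l,G], logical=[E,B,C,j,A,l,G]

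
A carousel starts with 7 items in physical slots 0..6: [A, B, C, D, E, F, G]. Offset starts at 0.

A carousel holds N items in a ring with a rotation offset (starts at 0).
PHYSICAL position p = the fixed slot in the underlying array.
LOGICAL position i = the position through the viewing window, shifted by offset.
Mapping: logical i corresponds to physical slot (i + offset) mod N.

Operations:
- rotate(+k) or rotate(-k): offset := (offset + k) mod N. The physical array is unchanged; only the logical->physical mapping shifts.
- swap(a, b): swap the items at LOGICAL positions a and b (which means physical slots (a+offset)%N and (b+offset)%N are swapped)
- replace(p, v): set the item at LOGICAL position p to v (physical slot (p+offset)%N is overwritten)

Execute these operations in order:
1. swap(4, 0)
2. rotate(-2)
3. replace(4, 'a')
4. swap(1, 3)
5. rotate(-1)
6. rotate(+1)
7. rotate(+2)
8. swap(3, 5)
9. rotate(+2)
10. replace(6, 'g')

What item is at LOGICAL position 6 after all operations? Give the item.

Answer: g

Derivation:
After op 1 (swap(4, 0)): offset=0, physical=[E,B,C,D,A,F,G], logical=[E,B,C,D,A,F,G]
After op 2 (rotate(-2)): offset=5, physical=[E,B,C,D,A,F,G], logical=[F,G,E,B,C,D,A]
After op 3 (replace(4, 'a')): offset=5, physical=[E,B,a,D,A,F,G], logical=[F,G,E,B,a,D,A]
After op 4 (swap(1, 3)): offset=5, physical=[E,G,a,D,A,F,B], logical=[F,B,E,G,a,D,A]
After op 5 (rotate(-1)): offset=4, physical=[E,G,a,D,A,F,B], logical=[A,F,B,E,G,a,D]
After op 6 (rotate(+1)): offset=5, physical=[E,G,a,D,A,F,B], logical=[F,B,E,G,a,D,A]
After op 7 (rotate(+2)): offset=0, physical=[E,G,a,D,A,F,B], logical=[E,G,a,D,A,F,B]
After op 8 (swap(3, 5)): offset=0, physical=[E,G,a,F,A,D,B], logical=[E,G,a,F,A,D,B]
After op 9 (rotate(+2)): offset=2, physical=[E,G,a,F,A,D,B], logical=[a,F,A,D,B,E,G]
After op 10 (replace(6, 'g')): offset=2, physical=[E,g,a,F,A,D,B], logical=[a,F,A,D,B,E,g]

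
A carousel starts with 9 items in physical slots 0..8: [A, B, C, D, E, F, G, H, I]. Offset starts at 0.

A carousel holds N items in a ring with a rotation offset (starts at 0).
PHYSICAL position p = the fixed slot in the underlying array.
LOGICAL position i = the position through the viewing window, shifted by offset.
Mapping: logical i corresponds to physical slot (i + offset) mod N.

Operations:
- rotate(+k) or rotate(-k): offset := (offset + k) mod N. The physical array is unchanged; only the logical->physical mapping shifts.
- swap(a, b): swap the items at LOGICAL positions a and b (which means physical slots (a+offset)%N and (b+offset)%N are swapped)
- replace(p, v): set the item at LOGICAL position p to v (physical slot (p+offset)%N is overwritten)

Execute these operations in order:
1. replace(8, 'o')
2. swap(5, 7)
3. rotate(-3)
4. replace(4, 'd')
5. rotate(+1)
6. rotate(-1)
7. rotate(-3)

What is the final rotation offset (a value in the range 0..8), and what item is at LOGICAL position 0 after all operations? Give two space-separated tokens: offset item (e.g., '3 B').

After op 1 (replace(8, 'o')): offset=0, physical=[A,B,C,D,E,F,G,H,o], logical=[A,B,C,D,E,F,G,H,o]
After op 2 (swap(5, 7)): offset=0, physical=[A,B,C,D,E,H,G,F,o], logical=[A,B,C,D,E,H,G,F,o]
After op 3 (rotate(-3)): offset=6, physical=[A,B,C,D,E,H,G,F,o], logical=[G,F,o,A,B,C,D,E,H]
After op 4 (replace(4, 'd')): offset=6, physical=[A,d,C,D,E,H,G,F,o], logical=[G,F,o,A,d,C,D,E,H]
After op 5 (rotate(+1)): offset=7, physical=[A,d,C,D,E,H,G,F,o], logical=[F,o,A,d,C,D,E,H,G]
After op 6 (rotate(-1)): offset=6, physical=[A,d,C,D,E,H,G,F,o], logical=[G,F,o,A,d,C,D,E,H]
After op 7 (rotate(-3)): offset=3, physical=[A,d,C,D,E,H,G,F,o], logical=[D,E,H,G,F,o,A,d,C]

Answer: 3 D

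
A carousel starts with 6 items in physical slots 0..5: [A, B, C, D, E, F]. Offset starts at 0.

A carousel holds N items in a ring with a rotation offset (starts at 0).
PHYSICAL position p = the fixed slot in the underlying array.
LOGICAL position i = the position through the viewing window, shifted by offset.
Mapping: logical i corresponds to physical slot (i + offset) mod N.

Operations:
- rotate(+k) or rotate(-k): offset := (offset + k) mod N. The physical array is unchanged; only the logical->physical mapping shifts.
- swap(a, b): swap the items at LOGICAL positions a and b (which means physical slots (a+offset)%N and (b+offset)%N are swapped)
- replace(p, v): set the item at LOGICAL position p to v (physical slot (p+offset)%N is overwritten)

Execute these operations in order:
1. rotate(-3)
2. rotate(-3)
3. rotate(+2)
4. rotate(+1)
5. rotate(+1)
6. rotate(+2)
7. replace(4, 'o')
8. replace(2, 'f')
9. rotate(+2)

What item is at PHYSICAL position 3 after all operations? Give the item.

After op 1 (rotate(-3)): offset=3, physical=[A,B,C,D,E,F], logical=[D,E,F,A,B,C]
After op 2 (rotate(-3)): offset=0, physical=[A,B,C,D,E,F], logical=[A,B,C,D,E,F]
After op 3 (rotate(+2)): offset=2, physical=[A,B,C,D,E,F], logical=[C,D,E,F,A,B]
After op 4 (rotate(+1)): offset=3, physical=[A,B,C,D,E,F], logical=[D,E,F,A,B,C]
After op 5 (rotate(+1)): offset=4, physical=[A,B,C,D,E,F], logical=[E,F,A,B,C,D]
After op 6 (rotate(+2)): offset=0, physical=[A,B,C,D,E,F], logical=[A,B,C,D,E,F]
After op 7 (replace(4, 'o')): offset=0, physical=[A,B,C,D,o,F], logical=[A,B,C,D,o,F]
After op 8 (replace(2, 'f')): offset=0, physical=[A,B,f,D,o,F], logical=[A,B,f,D,o,F]
After op 9 (rotate(+2)): offset=2, physical=[A,B,f,D,o,F], logical=[f,D,o,F,A,B]

Answer: D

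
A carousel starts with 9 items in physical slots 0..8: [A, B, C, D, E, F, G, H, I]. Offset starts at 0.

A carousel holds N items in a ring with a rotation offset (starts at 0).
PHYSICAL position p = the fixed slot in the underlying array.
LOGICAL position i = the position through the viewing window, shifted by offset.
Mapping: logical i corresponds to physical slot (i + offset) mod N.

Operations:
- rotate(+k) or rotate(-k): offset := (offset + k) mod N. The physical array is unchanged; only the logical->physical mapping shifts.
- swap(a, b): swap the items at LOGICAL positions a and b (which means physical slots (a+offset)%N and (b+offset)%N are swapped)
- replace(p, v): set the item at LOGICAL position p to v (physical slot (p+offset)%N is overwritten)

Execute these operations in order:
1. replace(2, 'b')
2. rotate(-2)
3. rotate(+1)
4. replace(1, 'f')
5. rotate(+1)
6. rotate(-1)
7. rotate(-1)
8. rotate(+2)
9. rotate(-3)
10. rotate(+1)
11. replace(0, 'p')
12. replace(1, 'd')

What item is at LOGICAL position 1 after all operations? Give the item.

Answer: d

Derivation:
After op 1 (replace(2, 'b')): offset=0, physical=[A,B,b,D,E,F,G,H,I], logical=[A,B,b,D,E,F,G,H,I]
After op 2 (rotate(-2)): offset=7, physical=[A,B,b,D,E,F,G,H,I], logical=[H,I,A,B,b,D,E,F,G]
After op 3 (rotate(+1)): offset=8, physical=[A,B,b,D,E,F,G,H,I], logical=[I,A,B,b,D,E,F,G,H]
After op 4 (replace(1, 'f')): offset=8, physical=[f,B,b,D,E,F,G,H,I], logical=[I,f,B,b,D,E,F,G,H]
After op 5 (rotate(+1)): offset=0, physical=[f,B,b,D,E,F,G,H,I], logical=[f,B,b,D,E,F,G,H,I]
After op 6 (rotate(-1)): offset=8, physical=[f,B,b,D,E,F,G,H,I], logical=[I,f,B,b,D,E,F,G,H]
After op 7 (rotate(-1)): offset=7, physical=[f,B,b,D,E,F,G,H,I], logical=[H,I,f,B,b,D,E,F,G]
After op 8 (rotate(+2)): offset=0, physical=[f,B,b,D,E,F,G,H,I], logical=[f,B,b,D,E,F,G,H,I]
After op 9 (rotate(-3)): offset=6, physical=[f,B,b,D,E,F,G,H,I], logical=[G,H,I,f,B,b,D,E,F]
After op 10 (rotate(+1)): offset=7, physical=[f,B,b,D,E,F,G,H,I], logical=[H,I,f,B,b,D,E,F,G]
After op 11 (replace(0, 'p')): offset=7, physical=[f,B,b,D,E,F,G,p,I], logical=[p,I,f,B,b,D,E,F,G]
After op 12 (replace(1, 'd')): offset=7, physical=[f,B,b,D,E,F,G,p,d], logical=[p,d,f,B,b,D,E,F,G]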